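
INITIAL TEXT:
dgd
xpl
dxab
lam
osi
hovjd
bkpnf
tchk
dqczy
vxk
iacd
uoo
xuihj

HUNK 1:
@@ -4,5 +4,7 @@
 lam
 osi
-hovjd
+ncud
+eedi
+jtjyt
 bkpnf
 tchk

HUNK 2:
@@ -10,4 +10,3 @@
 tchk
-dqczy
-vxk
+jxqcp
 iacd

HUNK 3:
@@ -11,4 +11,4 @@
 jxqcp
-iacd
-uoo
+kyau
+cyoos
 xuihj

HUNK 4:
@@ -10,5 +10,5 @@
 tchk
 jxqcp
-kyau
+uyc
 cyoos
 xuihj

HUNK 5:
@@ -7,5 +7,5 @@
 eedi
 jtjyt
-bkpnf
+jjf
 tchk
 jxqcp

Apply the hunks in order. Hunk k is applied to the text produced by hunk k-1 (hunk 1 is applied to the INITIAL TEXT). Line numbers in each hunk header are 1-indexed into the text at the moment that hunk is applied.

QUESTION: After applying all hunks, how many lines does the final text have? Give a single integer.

Hunk 1: at line 4 remove [hovjd] add [ncud,eedi,jtjyt] -> 15 lines: dgd xpl dxab lam osi ncud eedi jtjyt bkpnf tchk dqczy vxk iacd uoo xuihj
Hunk 2: at line 10 remove [dqczy,vxk] add [jxqcp] -> 14 lines: dgd xpl dxab lam osi ncud eedi jtjyt bkpnf tchk jxqcp iacd uoo xuihj
Hunk 3: at line 11 remove [iacd,uoo] add [kyau,cyoos] -> 14 lines: dgd xpl dxab lam osi ncud eedi jtjyt bkpnf tchk jxqcp kyau cyoos xuihj
Hunk 4: at line 10 remove [kyau] add [uyc] -> 14 lines: dgd xpl dxab lam osi ncud eedi jtjyt bkpnf tchk jxqcp uyc cyoos xuihj
Hunk 5: at line 7 remove [bkpnf] add [jjf] -> 14 lines: dgd xpl dxab lam osi ncud eedi jtjyt jjf tchk jxqcp uyc cyoos xuihj
Final line count: 14

Answer: 14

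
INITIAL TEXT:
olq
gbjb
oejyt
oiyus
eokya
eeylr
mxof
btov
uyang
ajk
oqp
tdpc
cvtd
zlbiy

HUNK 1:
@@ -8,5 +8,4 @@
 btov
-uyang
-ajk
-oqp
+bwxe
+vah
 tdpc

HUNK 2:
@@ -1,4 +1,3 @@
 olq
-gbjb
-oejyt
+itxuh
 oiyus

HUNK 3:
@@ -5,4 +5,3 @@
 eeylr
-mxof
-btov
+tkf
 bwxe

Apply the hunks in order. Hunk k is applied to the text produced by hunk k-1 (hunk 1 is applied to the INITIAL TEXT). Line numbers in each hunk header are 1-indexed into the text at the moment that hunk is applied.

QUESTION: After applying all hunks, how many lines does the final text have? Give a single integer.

Answer: 11

Derivation:
Hunk 1: at line 8 remove [uyang,ajk,oqp] add [bwxe,vah] -> 13 lines: olq gbjb oejyt oiyus eokya eeylr mxof btov bwxe vah tdpc cvtd zlbiy
Hunk 2: at line 1 remove [gbjb,oejyt] add [itxuh] -> 12 lines: olq itxuh oiyus eokya eeylr mxof btov bwxe vah tdpc cvtd zlbiy
Hunk 3: at line 5 remove [mxof,btov] add [tkf] -> 11 lines: olq itxuh oiyus eokya eeylr tkf bwxe vah tdpc cvtd zlbiy
Final line count: 11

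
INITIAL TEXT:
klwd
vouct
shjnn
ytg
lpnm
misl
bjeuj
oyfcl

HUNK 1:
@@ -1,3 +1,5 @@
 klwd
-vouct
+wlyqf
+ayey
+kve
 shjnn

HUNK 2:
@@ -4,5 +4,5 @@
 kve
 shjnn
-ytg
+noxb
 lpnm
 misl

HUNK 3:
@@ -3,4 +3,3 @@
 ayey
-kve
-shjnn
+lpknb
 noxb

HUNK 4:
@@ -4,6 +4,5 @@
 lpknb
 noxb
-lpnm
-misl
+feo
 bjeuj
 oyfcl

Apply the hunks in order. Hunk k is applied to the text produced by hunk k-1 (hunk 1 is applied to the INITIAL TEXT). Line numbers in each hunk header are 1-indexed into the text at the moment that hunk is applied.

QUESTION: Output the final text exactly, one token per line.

Hunk 1: at line 1 remove [vouct] add [wlyqf,ayey,kve] -> 10 lines: klwd wlyqf ayey kve shjnn ytg lpnm misl bjeuj oyfcl
Hunk 2: at line 4 remove [ytg] add [noxb] -> 10 lines: klwd wlyqf ayey kve shjnn noxb lpnm misl bjeuj oyfcl
Hunk 3: at line 3 remove [kve,shjnn] add [lpknb] -> 9 lines: klwd wlyqf ayey lpknb noxb lpnm misl bjeuj oyfcl
Hunk 4: at line 4 remove [lpnm,misl] add [feo] -> 8 lines: klwd wlyqf ayey lpknb noxb feo bjeuj oyfcl

Answer: klwd
wlyqf
ayey
lpknb
noxb
feo
bjeuj
oyfcl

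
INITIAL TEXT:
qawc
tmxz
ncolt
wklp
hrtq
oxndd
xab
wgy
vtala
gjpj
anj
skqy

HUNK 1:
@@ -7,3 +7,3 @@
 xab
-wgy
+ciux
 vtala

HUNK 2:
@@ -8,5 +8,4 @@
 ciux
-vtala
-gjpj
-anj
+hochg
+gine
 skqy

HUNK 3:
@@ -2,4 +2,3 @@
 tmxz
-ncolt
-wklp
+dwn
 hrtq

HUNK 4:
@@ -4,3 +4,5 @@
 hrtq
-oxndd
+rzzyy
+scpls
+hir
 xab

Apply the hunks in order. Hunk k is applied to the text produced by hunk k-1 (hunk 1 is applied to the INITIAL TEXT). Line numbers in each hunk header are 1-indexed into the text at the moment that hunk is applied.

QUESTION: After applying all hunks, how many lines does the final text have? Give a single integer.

Hunk 1: at line 7 remove [wgy] add [ciux] -> 12 lines: qawc tmxz ncolt wklp hrtq oxndd xab ciux vtala gjpj anj skqy
Hunk 2: at line 8 remove [vtala,gjpj,anj] add [hochg,gine] -> 11 lines: qawc tmxz ncolt wklp hrtq oxndd xab ciux hochg gine skqy
Hunk 3: at line 2 remove [ncolt,wklp] add [dwn] -> 10 lines: qawc tmxz dwn hrtq oxndd xab ciux hochg gine skqy
Hunk 4: at line 4 remove [oxndd] add [rzzyy,scpls,hir] -> 12 lines: qawc tmxz dwn hrtq rzzyy scpls hir xab ciux hochg gine skqy
Final line count: 12

Answer: 12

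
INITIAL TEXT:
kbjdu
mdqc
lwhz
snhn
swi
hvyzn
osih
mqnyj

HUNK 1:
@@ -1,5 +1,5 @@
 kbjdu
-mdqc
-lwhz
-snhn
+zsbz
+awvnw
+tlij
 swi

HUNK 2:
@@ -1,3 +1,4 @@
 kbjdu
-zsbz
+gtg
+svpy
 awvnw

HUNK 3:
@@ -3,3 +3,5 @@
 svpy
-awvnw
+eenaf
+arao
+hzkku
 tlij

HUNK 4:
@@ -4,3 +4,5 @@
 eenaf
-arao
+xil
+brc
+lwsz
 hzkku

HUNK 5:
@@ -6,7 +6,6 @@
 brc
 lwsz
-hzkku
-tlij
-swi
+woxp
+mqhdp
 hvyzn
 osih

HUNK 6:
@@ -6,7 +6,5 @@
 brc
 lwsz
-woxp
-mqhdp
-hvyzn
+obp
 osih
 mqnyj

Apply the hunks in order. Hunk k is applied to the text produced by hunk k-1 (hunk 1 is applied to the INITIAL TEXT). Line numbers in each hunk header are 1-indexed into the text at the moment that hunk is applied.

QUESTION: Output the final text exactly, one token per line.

Hunk 1: at line 1 remove [mdqc,lwhz,snhn] add [zsbz,awvnw,tlij] -> 8 lines: kbjdu zsbz awvnw tlij swi hvyzn osih mqnyj
Hunk 2: at line 1 remove [zsbz] add [gtg,svpy] -> 9 lines: kbjdu gtg svpy awvnw tlij swi hvyzn osih mqnyj
Hunk 3: at line 3 remove [awvnw] add [eenaf,arao,hzkku] -> 11 lines: kbjdu gtg svpy eenaf arao hzkku tlij swi hvyzn osih mqnyj
Hunk 4: at line 4 remove [arao] add [xil,brc,lwsz] -> 13 lines: kbjdu gtg svpy eenaf xil brc lwsz hzkku tlij swi hvyzn osih mqnyj
Hunk 5: at line 6 remove [hzkku,tlij,swi] add [woxp,mqhdp] -> 12 lines: kbjdu gtg svpy eenaf xil brc lwsz woxp mqhdp hvyzn osih mqnyj
Hunk 6: at line 6 remove [woxp,mqhdp,hvyzn] add [obp] -> 10 lines: kbjdu gtg svpy eenaf xil brc lwsz obp osih mqnyj

Answer: kbjdu
gtg
svpy
eenaf
xil
brc
lwsz
obp
osih
mqnyj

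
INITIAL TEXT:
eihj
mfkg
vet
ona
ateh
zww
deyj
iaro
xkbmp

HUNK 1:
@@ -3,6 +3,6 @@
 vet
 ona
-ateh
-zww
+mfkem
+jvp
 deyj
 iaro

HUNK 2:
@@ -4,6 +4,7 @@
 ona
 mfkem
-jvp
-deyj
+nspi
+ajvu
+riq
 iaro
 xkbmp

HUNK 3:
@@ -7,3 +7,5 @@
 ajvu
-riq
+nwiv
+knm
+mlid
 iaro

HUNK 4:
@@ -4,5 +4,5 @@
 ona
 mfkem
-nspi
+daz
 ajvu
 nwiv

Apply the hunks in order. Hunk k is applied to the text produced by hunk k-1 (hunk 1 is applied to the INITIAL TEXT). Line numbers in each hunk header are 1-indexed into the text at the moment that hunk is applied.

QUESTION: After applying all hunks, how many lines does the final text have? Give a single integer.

Answer: 12

Derivation:
Hunk 1: at line 3 remove [ateh,zww] add [mfkem,jvp] -> 9 lines: eihj mfkg vet ona mfkem jvp deyj iaro xkbmp
Hunk 2: at line 4 remove [jvp,deyj] add [nspi,ajvu,riq] -> 10 lines: eihj mfkg vet ona mfkem nspi ajvu riq iaro xkbmp
Hunk 3: at line 7 remove [riq] add [nwiv,knm,mlid] -> 12 lines: eihj mfkg vet ona mfkem nspi ajvu nwiv knm mlid iaro xkbmp
Hunk 4: at line 4 remove [nspi] add [daz] -> 12 lines: eihj mfkg vet ona mfkem daz ajvu nwiv knm mlid iaro xkbmp
Final line count: 12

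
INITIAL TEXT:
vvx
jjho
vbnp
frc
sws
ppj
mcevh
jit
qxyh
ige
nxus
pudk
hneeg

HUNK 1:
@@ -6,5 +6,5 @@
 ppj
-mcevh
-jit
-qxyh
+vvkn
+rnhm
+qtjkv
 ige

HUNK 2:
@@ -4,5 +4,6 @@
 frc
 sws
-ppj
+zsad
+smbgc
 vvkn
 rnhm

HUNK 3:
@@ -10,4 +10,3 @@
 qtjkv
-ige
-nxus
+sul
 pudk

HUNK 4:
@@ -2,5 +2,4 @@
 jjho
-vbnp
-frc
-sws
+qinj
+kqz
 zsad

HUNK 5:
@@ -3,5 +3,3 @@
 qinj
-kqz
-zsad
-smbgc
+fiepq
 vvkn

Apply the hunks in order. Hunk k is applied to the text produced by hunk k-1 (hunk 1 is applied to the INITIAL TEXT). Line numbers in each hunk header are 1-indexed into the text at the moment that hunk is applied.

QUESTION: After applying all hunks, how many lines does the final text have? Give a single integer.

Answer: 10

Derivation:
Hunk 1: at line 6 remove [mcevh,jit,qxyh] add [vvkn,rnhm,qtjkv] -> 13 lines: vvx jjho vbnp frc sws ppj vvkn rnhm qtjkv ige nxus pudk hneeg
Hunk 2: at line 4 remove [ppj] add [zsad,smbgc] -> 14 lines: vvx jjho vbnp frc sws zsad smbgc vvkn rnhm qtjkv ige nxus pudk hneeg
Hunk 3: at line 10 remove [ige,nxus] add [sul] -> 13 lines: vvx jjho vbnp frc sws zsad smbgc vvkn rnhm qtjkv sul pudk hneeg
Hunk 4: at line 2 remove [vbnp,frc,sws] add [qinj,kqz] -> 12 lines: vvx jjho qinj kqz zsad smbgc vvkn rnhm qtjkv sul pudk hneeg
Hunk 5: at line 3 remove [kqz,zsad,smbgc] add [fiepq] -> 10 lines: vvx jjho qinj fiepq vvkn rnhm qtjkv sul pudk hneeg
Final line count: 10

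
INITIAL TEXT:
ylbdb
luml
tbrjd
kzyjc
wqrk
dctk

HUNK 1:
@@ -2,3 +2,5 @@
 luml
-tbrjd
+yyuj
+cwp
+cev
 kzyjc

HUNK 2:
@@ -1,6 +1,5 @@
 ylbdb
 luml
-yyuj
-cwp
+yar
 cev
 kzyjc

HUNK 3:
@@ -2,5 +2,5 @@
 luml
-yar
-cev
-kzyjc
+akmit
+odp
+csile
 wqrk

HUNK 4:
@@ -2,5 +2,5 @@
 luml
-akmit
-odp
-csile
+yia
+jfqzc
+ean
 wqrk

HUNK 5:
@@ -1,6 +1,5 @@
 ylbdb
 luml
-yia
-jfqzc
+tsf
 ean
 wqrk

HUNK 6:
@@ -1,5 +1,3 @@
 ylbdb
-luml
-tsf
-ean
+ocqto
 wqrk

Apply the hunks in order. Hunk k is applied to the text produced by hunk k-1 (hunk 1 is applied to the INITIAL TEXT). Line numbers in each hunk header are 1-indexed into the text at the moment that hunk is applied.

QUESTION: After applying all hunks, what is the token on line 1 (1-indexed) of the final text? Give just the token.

Answer: ylbdb

Derivation:
Hunk 1: at line 2 remove [tbrjd] add [yyuj,cwp,cev] -> 8 lines: ylbdb luml yyuj cwp cev kzyjc wqrk dctk
Hunk 2: at line 1 remove [yyuj,cwp] add [yar] -> 7 lines: ylbdb luml yar cev kzyjc wqrk dctk
Hunk 3: at line 2 remove [yar,cev,kzyjc] add [akmit,odp,csile] -> 7 lines: ylbdb luml akmit odp csile wqrk dctk
Hunk 4: at line 2 remove [akmit,odp,csile] add [yia,jfqzc,ean] -> 7 lines: ylbdb luml yia jfqzc ean wqrk dctk
Hunk 5: at line 1 remove [yia,jfqzc] add [tsf] -> 6 lines: ylbdb luml tsf ean wqrk dctk
Hunk 6: at line 1 remove [luml,tsf,ean] add [ocqto] -> 4 lines: ylbdb ocqto wqrk dctk
Final line 1: ylbdb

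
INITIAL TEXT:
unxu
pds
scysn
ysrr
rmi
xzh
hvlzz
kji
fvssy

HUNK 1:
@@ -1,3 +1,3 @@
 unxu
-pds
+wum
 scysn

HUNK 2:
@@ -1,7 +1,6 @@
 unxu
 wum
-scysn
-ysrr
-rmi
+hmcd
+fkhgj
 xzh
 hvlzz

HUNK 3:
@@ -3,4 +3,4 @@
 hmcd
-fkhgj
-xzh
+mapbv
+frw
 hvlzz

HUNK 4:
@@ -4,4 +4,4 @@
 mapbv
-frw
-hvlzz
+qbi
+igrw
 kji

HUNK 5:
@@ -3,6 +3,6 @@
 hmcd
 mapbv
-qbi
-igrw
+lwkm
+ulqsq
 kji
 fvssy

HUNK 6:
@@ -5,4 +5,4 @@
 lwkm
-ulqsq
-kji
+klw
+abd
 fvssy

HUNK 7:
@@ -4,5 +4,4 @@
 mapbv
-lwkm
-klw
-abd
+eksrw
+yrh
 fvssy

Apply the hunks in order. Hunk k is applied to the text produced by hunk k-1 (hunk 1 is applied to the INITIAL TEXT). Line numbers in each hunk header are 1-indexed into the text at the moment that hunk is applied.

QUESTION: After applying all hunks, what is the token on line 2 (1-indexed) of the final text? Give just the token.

Answer: wum

Derivation:
Hunk 1: at line 1 remove [pds] add [wum] -> 9 lines: unxu wum scysn ysrr rmi xzh hvlzz kji fvssy
Hunk 2: at line 1 remove [scysn,ysrr,rmi] add [hmcd,fkhgj] -> 8 lines: unxu wum hmcd fkhgj xzh hvlzz kji fvssy
Hunk 3: at line 3 remove [fkhgj,xzh] add [mapbv,frw] -> 8 lines: unxu wum hmcd mapbv frw hvlzz kji fvssy
Hunk 4: at line 4 remove [frw,hvlzz] add [qbi,igrw] -> 8 lines: unxu wum hmcd mapbv qbi igrw kji fvssy
Hunk 5: at line 3 remove [qbi,igrw] add [lwkm,ulqsq] -> 8 lines: unxu wum hmcd mapbv lwkm ulqsq kji fvssy
Hunk 6: at line 5 remove [ulqsq,kji] add [klw,abd] -> 8 lines: unxu wum hmcd mapbv lwkm klw abd fvssy
Hunk 7: at line 4 remove [lwkm,klw,abd] add [eksrw,yrh] -> 7 lines: unxu wum hmcd mapbv eksrw yrh fvssy
Final line 2: wum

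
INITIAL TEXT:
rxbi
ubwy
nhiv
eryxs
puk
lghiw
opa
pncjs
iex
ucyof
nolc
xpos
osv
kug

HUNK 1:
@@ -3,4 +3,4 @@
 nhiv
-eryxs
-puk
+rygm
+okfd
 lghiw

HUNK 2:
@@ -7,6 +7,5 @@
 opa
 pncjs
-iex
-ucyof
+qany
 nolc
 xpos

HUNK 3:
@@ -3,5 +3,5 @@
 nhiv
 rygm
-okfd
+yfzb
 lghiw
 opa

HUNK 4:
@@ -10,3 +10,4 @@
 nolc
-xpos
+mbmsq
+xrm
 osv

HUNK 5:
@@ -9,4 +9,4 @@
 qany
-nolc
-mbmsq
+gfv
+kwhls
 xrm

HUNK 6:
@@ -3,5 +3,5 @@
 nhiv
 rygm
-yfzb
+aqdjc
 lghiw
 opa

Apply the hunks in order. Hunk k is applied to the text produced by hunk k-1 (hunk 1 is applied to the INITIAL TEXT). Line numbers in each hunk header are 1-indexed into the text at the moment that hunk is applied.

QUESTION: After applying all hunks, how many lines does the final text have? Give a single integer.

Answer: 14

Derivation:
Hunk 1: at line 3 remove [eryxs,puk] add [rygm,okfd] -> 14 lines: rxbi ubwy nhiv rygm okfd lghiw opa pncjs iex ucyof nolc xpos osv kug
Hunk 2: at line 7 remove [iex,ucyof] add [qany] -> 13 lines: rxbi ubwy nhiv rygm okfd lghiw opa pncjs qany nolc xpos osv kug
Hunk 3: at line 3 remove [okfd] add [yfzb] -> 13 lines: rxbi ubwy nhiv rygm yfzb lghiw opa pncjs qany nolc xpos osv kug
Hunk 4: at line 10 remove [xpos] add [mbmsq,xrm] -> 14 lines: rxbi ubwy nhiv rygm yfzb lghiw opa pncjs qany nolc mbmsq xrm osv kug
Hunk 5: at line 9 remove [nolc,mbmsq] add [gfv,kwhls] -> 14 lines: rxbi ubwy nhiv rygm yfzb lghiw opa pncjs qany gfv kwhls xrm osv kug
Hunk 6: at line 3 remove [yfzb] add [aqdjc] -> 14 lines: rxbi ubwy nhiv rygm aqdjc lghiw opa pncjs qany gfv kwhls xrm osv kug
Final line count: 14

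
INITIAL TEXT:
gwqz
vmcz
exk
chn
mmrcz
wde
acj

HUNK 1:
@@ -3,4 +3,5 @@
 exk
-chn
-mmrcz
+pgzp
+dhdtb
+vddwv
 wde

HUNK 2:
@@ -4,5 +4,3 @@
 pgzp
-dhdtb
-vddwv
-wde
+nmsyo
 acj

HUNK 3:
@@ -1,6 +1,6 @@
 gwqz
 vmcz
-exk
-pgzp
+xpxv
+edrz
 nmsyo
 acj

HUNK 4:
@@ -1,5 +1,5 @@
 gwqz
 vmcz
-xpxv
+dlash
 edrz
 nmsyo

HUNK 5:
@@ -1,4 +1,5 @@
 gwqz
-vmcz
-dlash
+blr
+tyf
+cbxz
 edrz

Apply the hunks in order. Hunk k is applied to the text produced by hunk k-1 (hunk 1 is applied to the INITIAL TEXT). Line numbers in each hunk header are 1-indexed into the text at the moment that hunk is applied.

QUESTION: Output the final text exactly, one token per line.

Hunk 1: at line 3 remove [chn,mmrcz] add [pgzp,dhdtb,vddwv] -> 8 lines: gwqz vmcz exk pgzp dhdtb vddwv wde acj
Hunk 2: at line 4 remove [dhdtb,vddwv,wde] add [nmsyo] -> 6 lines: gwqz vmcz exk pgzp nmsyo acj
Hunk 3: at line 1 remove [exk,pgzp] add [xpxv,edrz] -> 6 lines: gwqz vmcz xpxv edrz nmsyo acj
Hunk 4: at line 1 remove [xpxv] add [dlash] -> 6 lines: gwqz vmcz dlash edrz nmsyo acj
Hunk 5: at line 1 remove [vmcz,dlash] add [blr,tyf,cbxz] -> 7 lines: gwqz blr tyf cbxz edrz nmsyo acj

Answer: gwqz
blr
tyf
cbxz
edrz
nmsyo
acj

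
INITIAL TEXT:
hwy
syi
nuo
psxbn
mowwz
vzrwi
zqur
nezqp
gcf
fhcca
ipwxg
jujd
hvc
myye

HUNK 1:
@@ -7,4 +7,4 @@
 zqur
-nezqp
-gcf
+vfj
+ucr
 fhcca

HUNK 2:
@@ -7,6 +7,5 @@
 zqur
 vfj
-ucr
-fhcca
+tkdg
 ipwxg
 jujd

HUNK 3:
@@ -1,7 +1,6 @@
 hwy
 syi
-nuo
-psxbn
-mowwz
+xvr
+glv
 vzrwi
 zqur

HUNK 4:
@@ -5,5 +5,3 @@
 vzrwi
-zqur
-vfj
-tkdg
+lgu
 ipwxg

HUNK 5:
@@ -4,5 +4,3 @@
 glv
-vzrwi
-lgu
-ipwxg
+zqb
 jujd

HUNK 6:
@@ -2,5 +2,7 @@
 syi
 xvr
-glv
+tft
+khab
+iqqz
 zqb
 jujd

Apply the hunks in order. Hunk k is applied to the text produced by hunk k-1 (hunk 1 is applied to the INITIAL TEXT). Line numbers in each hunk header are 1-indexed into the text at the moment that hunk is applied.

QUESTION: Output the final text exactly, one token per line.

Answer: hwy
syi
xvr
tft
khab
iqqz
zqb
jujd
hvc
myye

Derivation:
Hunk 1: at line 7 remove [nezqp,gcf] add [vfj,ucr] -> 14 lines: hwy syi nuo psxbn mowwz vzrwi zqur vfj ucr fhcca ipwxg jujd hvc myye
Hunk 2: at line 7 remove [ucr,fhcca] add [tkdg] -> 13 lines: hwy syi nuo psxbn mowwz vzrwi zqur vfj tkdg ipwxg jujd hvc myye
Hunk 3: at line 1 remove [nuo,psxbn,mowwz] add [xvr,glv] -> 12 lines: hwy syi xvr glv vzrwi zqur vfj tkdg ipwxg jujd hvc myye
Hunk 4: at line 5 remove [zqur,vfj,tkdg] add [lgu] -> 10 lines: hwy syi xvr glv vzrwi lgu ipwxg jujd hvc myye
Hunk 5: at line 4 remove [vzrwi,lgu,ipwxg] add [zqb] -> 8 lines: hwy syi xvr glv zqb jujd hvc myye
Hunk 6: at line 2 remove [glv] add [tft,khab,iqqz] -> 10 lines: hwy syi xvr tft khab iqqz zqb jujd hvc myye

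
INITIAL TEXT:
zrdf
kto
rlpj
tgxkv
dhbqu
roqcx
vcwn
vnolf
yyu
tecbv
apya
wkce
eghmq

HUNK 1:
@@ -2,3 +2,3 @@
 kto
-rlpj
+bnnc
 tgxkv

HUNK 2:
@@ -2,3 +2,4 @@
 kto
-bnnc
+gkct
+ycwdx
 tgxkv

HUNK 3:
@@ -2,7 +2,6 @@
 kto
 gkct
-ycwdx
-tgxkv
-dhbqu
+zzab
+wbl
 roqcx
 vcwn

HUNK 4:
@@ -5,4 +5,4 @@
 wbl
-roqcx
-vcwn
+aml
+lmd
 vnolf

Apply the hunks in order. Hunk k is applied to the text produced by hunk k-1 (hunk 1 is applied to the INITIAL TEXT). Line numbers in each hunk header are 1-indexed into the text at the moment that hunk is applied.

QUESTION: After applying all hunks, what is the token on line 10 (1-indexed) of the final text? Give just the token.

Hunk 1: at line 2 remove [rlpj] add [bnnc] -> 13 lines: zrdf kto bnnc tgxkv dhbqu roqcx vcwn vnolf yyu tecbv apya wkce eghmq
Hunk 2: at line 2 remove [bnnc] add [gkct,ycwdx] -> 14 lines: zrdf kto gkct ycwdx tgxkv dhbqu roqcx vcwn vnolf yyu tecbv apya wkce eghmq
Hunk 3: at line 2 remove [ycwdx,tgxkv,dhbqu] add [zzab,wbl] -> 13 lines: zrdf kto gkct zzab wbl roqcx vcwn vnolf yyu tecbv apya wkce eghmq
Hunk 4: at line 5 remove [roqcx,vcwn] add [aml,lmd] -> 13 lines: zrdf kto gkct zzab wbl aml lmd vnolf yyu tecbv apya wkce eghmq
Final line 10: tecbv

Answer: tecbv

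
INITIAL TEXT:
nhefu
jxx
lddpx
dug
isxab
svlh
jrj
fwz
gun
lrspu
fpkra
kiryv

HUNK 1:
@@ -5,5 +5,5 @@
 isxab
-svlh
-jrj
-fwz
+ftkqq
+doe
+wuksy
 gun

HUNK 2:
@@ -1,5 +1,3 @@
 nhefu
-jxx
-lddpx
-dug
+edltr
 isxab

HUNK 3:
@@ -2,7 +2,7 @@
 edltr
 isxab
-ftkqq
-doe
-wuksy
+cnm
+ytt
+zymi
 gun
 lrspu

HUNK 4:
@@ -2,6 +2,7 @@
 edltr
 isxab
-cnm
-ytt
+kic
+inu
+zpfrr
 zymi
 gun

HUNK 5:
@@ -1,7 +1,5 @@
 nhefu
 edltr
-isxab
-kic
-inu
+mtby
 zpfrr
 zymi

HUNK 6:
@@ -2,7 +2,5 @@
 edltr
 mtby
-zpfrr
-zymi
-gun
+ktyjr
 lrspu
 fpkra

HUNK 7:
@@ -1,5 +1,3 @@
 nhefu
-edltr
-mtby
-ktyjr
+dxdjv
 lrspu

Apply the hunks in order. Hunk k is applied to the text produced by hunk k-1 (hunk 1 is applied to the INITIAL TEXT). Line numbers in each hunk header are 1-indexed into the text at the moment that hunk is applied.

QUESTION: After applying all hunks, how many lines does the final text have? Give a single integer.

Answer: 5

Derivation:
Hunk 1: at line 5 remove [svlh,jrj,fwz] add [ftkqq,doe,wuksy] -> 12 lines: nhefu jxx lddpx dug isxab ftkqq doe wuksy gun lrspu fpkra kiryv
Hunk 2: at line 1 remove [jxx,lddpx,dug] add [edltr] -> 10 lines: nhefu edltr isxab ftkqq doe wuksy gun lrspu fpkra kiryv
Hunk 3: at line 2 remove [ftkqq,doe,wuksy] add [cnm,ytt,zymi] -> 10 lines: nhefu edltr isxab cnm ytt zymi gun lrspu fpkra kiryv
Hunk 4: at line 2 remove [cnm,ytt] add [kic,inu,zpfrr] -> 11 lines: nhefu edltr isxab kic inu zpfrr zymi gun lrspu fpkra kiryv
Hunk 5: at line 1 remove [isxab,kic,inu] add [mtby] -> 9 lines: nhefu edltr mtby zpfrr zymi gun lrspu fpkra kiryv
Hunk 6: at line 2 remove [zpfrr,zymi,gun] add [ktyjr] -> 7 lines: nhefu edltr mtby ktyjr lrspu fpkra kiryv
Hunk 7: at line 1 remove [edltr,mtby,ktyjr] add [dxdjv] -> 5 lines: nhefu dxdjv lrspu fpkra kiryv
Final line count: 5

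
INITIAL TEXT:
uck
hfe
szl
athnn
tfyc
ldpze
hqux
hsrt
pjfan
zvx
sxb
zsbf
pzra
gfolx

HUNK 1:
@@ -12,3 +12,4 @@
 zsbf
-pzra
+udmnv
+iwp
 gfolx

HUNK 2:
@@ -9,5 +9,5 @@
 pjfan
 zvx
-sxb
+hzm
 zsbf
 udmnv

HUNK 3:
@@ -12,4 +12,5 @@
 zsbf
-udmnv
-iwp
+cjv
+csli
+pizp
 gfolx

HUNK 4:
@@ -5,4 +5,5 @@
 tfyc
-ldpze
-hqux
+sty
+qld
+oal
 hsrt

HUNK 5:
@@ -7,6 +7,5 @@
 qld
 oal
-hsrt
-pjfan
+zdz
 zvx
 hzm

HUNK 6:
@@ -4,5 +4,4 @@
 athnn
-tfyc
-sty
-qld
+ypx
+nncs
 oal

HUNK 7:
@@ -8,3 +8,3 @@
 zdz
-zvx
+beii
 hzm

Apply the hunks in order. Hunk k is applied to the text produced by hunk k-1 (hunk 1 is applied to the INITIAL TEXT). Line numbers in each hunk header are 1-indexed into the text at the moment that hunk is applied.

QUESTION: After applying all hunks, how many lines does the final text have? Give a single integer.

Answer: 15

Derivation:
Hunk 1: at line 12 remove [pzra] add [udmnv,iwp] -> 15 lines: uck hfe szl athnn tfyc ldpze hqux hsrt pjfan zvx sxb zsbf udmnv iwp gfolx
Hunk 2: at line 9 remove [sxb] add [hzm] -> 15 lines: uck hfe szl athnn tfyc ldpze hqux hsrt pjfan zvx hzm zsbf udmnv iwp gfolx
Hunk 3: at line 12 remove [udmnv,iwp] add [cjv,csli,pizp] -> 16 lines: uck hfe szl athnn tfyc ldpze hqux hsrt pjfan zvx hzm zsbf cjv csli pizp gfolx
Hunk 4: at line 5 remove [ldpze,hqux] add [sty,qld,oal] -> 17 lines: uck hfe szl athnn tfyc sty qld oal hsrt pjfan zvx hzm zsbf cjv csli pizp gfolx
Hunk 5: at line 7 remove [hsrt,pjfan] add [zdz] -> 16 lines: uck hfe szl athnn tfyc sty qld oal zdz zvx hzm zsbf cjv csli pizp gfolx
Hunk 6: at line 4 remove [tfyc,sty,qld] add [ypx,nncs] -> 15 lines: uck hfe szl athnn ypx nncs oal zdz zvx hzm zsbf cjv csli pizp gfolx
Hunk 7: at line 8 remove [zvx] add [beii] -> 15 lines: uck hfe szl athnn ypx nncs oal zdz beii hzm zsbf cjv csli pizp gfolx
Final line count: 15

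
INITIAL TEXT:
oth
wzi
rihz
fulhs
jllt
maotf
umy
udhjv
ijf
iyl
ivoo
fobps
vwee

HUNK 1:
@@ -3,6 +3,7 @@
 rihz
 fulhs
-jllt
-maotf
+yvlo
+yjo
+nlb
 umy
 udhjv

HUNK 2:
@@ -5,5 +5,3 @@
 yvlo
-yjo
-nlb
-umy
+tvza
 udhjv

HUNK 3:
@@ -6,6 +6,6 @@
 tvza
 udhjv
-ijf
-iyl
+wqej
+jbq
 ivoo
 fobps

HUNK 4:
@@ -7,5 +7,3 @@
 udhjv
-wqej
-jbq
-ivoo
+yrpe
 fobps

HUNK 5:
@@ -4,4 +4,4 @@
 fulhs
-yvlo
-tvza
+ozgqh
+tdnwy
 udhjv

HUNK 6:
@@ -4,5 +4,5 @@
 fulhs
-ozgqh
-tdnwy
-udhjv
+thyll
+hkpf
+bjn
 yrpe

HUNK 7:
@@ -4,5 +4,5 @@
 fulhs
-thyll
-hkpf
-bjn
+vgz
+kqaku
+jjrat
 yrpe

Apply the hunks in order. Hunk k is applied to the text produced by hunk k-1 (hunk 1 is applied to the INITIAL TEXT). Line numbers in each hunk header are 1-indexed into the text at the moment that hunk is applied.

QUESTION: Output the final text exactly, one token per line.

Hunk 1: at line 3 remove [jllt,maotf] add [yvlo,yjo,nlb] -> 14 lines: oth wzi rihz fulhs yvlo yjo nlb umy udhjv ijf iyl ivoo fobps vwee
Hunk 2: at line 5 remove [yjo,nlb,umy] add [tvza] -> 12 lines: oth wzi rihz fulhs yvlo tvza udhjv ijf iyl ivoo fobps vwee
Hunk 3: at line 6 remove [ijf,iyl] add [wqej,jbq] -> 12 lines: oth wzi rihz fulhs yvlo tvza udhjv wqej jbq ivoo fobps vwee
Hunk 4: at line 7 remove [wqej,jbq,ivoo] add [yrpe] -> 10 lines: oth wzi rihz fulhs yvlo tvza udhjv yrpe fobps vwee
Hunk 5: at line 4 remove [yvlo,tvza] add [ozgqh,tdnwy] -> 10 lines: oth wzi rihz fulhs ozgqh tdnwy udhjv yrpe fobps vwee
Hunk 6: at line 4 remove [ozgqh,tdnwy,udhjv] add [thyll,hkpf,bjn] -> 10 lines: oth wzi rihz fulhs thyll hkpf bjn yrpe fobps vwee
Hunk 7: at line 4 remove [thyll,hkpf,bjn] add [vgz,kqaku,jjrat] -> 10 lines: oth wzi rihz fulhs vgz kqaku jjrat yrpe fobps vwee

Answer: oth
wzi
rihz
fulhs
vgz
kqaku
jjrat
yrpe
fobps
vwee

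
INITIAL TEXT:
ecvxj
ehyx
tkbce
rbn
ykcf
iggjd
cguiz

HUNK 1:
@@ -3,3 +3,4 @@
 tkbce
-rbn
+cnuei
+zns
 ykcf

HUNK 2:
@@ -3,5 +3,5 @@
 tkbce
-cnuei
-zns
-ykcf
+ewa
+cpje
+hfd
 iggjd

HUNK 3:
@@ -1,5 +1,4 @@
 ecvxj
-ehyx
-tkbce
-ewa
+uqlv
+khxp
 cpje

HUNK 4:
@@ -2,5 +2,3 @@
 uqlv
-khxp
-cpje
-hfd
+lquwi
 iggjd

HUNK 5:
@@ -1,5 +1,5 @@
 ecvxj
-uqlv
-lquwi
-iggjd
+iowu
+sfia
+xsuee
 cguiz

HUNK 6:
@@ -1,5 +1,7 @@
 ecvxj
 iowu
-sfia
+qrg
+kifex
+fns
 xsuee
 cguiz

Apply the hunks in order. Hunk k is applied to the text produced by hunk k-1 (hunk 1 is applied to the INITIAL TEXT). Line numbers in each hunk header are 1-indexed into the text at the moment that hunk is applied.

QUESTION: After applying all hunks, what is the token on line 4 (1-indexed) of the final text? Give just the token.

Answer: kifex

Derivation:
Hunk 1: at line 3 remove [rbn] add [cnuei,zns] -> 8 lines: ecvxj ehyx tkbce cnuei zns ykcf iggjd cguiz
Hunk 2: at line 3 remove [cnuei,zns,ykcf] add [ewa,cpje,hfd] -> 8 lines: ecvxj ehyx tkbce ewa cpje hfd iggjd cguiz
Hunk 3: at line 1 remove [ehyx,tkbce,ewa] add [uqlv,khxp] -> 7 lines: ecvxj uqlv khxp cpje hfd iggjd cguiz
Hunk 4: at line 2 remove [khxp,cpje,hfd] add [lquwi] -> 5 lines: ecvxj uqlv lquwi iggjd cguiz
Hunk 5: at line 1 remove [uqlv,lquwi,iggjd] add [iowu,sfia,xsuee] -> 5 lines: ecvxj iowu sfia xsuee cguiz
Hunk 6: at line 1 remove [sfia] add [qrg,kifex,fns] -> 7 lines: ecvxj iowu qrg kifex fns xsuee cguiz
Final line 4: kifex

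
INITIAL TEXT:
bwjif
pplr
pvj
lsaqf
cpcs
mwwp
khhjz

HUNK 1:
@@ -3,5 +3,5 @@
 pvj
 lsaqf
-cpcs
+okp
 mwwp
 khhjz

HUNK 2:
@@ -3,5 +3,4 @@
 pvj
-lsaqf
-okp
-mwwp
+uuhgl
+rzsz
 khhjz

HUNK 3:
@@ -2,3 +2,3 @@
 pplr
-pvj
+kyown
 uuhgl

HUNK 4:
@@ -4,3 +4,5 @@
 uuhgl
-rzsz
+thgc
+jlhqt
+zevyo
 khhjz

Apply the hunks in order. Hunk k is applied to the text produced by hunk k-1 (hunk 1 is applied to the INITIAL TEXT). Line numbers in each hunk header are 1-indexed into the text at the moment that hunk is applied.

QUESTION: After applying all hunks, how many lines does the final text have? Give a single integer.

Hunk 1: at line 3 remove [cpcs] add [okp] -> 7 lines: bwjif pplr pvj lsaqf okp mwwp khhjz
Hunk 2: at line 3 remove [lsaqf,okp,mwwp] add [uuhgl,rzsz] -> 6 lines: bwjif pplr pvj uuhgl rzsz khhjz
Hunk 3: at line 2 remove [pvj] add [kyown] -> 6 lines: bwjif pplr kyown uuhgl rzsz khhjz
Hunk 4: at line 4 remove [rzsz] add [thgc,jlhqt,zevyo] -> 8 lines: bwjif pplr kyown uuhgl thgc jlhqt zevyo khhjz
Final line count: 8

Answer: 8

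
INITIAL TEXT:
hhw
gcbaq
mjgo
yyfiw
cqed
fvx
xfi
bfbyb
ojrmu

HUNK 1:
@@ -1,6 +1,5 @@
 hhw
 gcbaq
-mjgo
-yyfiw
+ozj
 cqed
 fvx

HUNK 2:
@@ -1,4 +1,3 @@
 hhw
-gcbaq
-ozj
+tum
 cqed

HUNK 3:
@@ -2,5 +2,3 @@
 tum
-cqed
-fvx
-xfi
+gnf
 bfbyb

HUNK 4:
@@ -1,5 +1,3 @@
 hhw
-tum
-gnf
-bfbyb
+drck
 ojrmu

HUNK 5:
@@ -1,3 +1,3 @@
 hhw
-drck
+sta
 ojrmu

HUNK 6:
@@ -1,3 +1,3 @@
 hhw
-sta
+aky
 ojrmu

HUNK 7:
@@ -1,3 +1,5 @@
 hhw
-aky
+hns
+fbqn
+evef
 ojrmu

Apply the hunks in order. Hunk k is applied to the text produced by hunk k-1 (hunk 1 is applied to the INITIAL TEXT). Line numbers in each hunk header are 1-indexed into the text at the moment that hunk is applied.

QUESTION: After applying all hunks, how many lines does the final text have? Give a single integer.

Hunk 1: at line 1 remove [mjgo,yyfiw] add [ozj] -> 8 lines: hhw gcbaq ozj cqed fvx xfi bfbyb ojrmu
Hunk 2: at line 1 remove [gcbaq,ozj] add [tum] -> 7 lines: hhw tum cqed fvx xfi bfbyb ojrmu
Hunk 3: at line 2 remove [cqed,fvx,xfi] add [gnf] -> 5 lines: hhw tum gnf bfbyb ojrmu
Hunk 4: at line 1 remove [tum,gnf,bfbyb] add [drck] -> 3 lines: hhw drck ojrmu
Hunk 5: at line 1 remove [drck] add [sta] -> 3 lines: hhw sta ojrmu
Hunk 6: at line 1 remove [sta] add [aky] -> 3 lines: hhw aky ojrmu
Hunk 7: at line 1 remove [aky] add [hns,fbqn,evef] -> 5 lines: hhw hns fbqn evef ojrmu
Final line count: 5

Answer: 5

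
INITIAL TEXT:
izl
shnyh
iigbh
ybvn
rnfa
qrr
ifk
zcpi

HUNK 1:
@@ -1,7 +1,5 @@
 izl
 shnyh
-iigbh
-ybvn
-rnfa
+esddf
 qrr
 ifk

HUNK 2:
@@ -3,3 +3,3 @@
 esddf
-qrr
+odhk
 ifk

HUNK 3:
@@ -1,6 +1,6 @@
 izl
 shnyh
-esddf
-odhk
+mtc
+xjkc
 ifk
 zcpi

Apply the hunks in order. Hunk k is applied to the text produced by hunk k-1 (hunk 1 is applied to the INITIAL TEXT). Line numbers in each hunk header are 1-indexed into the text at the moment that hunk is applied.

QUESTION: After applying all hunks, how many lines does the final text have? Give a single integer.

Answer: 6

Derivation:
Hunk 1: at line 1 remove [iigbh,ybvn,rnfa] add [esddf] -> 6 lines: izl shnyh esddf qrr ifk zcpi
Hunk 2: at line 3 remove [qrr] add [odhk] -> 6 lines: izl shnyh esddf odhk ifk zcpi
Hunk 3: at line 1 remove [esddf,odhk] add [mtc,xjkc] -> 6 lines: izl shnyh mtc xjkc ifk zcpi
Final line count: 6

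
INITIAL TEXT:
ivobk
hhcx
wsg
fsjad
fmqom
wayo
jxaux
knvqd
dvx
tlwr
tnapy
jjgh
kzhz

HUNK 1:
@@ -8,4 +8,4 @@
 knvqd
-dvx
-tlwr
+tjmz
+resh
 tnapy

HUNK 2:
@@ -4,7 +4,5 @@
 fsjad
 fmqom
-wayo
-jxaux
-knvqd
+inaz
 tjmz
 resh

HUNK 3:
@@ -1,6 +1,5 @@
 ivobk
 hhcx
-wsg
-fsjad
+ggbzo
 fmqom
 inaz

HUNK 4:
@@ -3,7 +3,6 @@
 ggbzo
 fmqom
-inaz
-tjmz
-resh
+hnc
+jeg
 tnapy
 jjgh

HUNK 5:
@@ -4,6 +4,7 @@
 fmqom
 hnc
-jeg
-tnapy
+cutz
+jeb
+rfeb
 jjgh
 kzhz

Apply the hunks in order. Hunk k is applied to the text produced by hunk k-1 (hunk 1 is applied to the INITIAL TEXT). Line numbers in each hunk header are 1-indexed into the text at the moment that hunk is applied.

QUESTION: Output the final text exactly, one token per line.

Answer: ivobk
hhcx
ggbzo
fmqom
hnc
cutz
jeb
rfeb
jjgh
kzhz

Derivation:
Hunk 1: at line 8 remove [dvx,tlwr] add [tjmz,resh] -> 13 lines: ivobk hhcx wsg fsjad fmqom wayo jxaux knvqd tjmz resh tnapy jjgh kzhz
Hunk 2: at line 4 remove [wayo,jxaux,knvqd] add [inaz] -> 11 lines: ivobk hhcx wsg fsjad fmqom inaz tjmz resh tnapy jjgh kzhz
Hunk 3: at line 1 remove [wsg,fsjad] add [ggbzo] -> 10 lines: ivobk hhcx ggbzo fmqom inaz tjmz resh tnapy jjgh kzhz
Hunk 4: at line 3 remove [inaz,tjmz,resh] add [hnc,jeg] -> 9 lines: ivobk hhcx ggbzo fmqom hnc jeg tnapy jjgh kzhz
Hunk 5: at line 4 remove [jeg,tnapy] add [cutz,jeb,rfeb] -> 10 lines: ivobk hhcx ggbzo fmqom hnc cutz jeb rfeb jjgh kzhz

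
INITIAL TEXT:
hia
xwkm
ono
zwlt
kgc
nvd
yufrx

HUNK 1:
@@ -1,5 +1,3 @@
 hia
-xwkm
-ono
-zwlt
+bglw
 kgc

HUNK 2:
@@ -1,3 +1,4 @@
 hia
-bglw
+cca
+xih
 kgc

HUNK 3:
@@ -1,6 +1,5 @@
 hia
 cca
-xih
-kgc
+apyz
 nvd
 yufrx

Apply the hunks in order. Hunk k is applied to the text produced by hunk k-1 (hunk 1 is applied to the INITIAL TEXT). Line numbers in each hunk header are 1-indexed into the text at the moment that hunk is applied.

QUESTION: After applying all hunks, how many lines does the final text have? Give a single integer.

Hunk 1: at line 1 remove [xwkm,ono,zwlt] add [bglw] -> 5 lines: hia bglw kgc nvd yufrx
Hunk 2: at line 1 remove [bglw] add [cca,xih] -> 6 lines: hia cca xih kgc nvd yufrx
Hunk 3: at line 1 remove [xih,kgc] add [apyz] -> 5 lines: hia cca apyz nvd yufrx
Final line count: 5

Answer: 5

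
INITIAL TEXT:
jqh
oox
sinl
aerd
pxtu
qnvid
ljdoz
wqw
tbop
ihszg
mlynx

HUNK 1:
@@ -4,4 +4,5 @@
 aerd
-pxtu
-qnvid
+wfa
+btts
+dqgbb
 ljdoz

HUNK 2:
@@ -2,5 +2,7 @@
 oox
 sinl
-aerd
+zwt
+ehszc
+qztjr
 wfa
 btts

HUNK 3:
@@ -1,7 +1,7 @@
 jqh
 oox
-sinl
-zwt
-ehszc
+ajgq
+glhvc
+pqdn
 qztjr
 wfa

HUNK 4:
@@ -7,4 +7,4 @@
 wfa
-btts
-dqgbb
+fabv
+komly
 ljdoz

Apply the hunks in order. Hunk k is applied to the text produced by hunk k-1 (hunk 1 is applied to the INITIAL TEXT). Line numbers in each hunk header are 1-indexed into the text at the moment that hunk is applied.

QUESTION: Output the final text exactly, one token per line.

Hunk 1: at line 4 remove [pxtu,qnvid] add [wfa,btts,dqgbb] -> 12 lines: jqh oox sinl aerd wfa btts dqgbb ljdoz wqw tbop ihszg mlynx
Hunk 2: at line 2 remove [aerd] add [zwt,ehszc,qztjr] -> 14 lines: jqh oox sinl zwt ehszc qztjr wfa btts dqgbb ljdoz wqw tbop ihszg mlynx
Hunk 3: at line 1 remove [sinl,zwt,ehszc] add [ajgq,glhvc,pqdn] -> 14 lines: jqh oox ajgq glhvc pqdn qztjr wfa btts dqgbb ljdoz wqw tbop ihszg mlynx
Hunk 4: at line 7 remove [btts,dqgbb] add [fabv,komly] -> 14 lines: jqh oox ajgq glhvc pqdn qztjr wfa fabv komly ljdoz wqw tbop ihszg mlynx

Answer: jqh
oox
ajgq
glhvc
pqdn
qztjr
wfa
fabv
komly
ljdoz
wqw
tbop
ihszg
mlynx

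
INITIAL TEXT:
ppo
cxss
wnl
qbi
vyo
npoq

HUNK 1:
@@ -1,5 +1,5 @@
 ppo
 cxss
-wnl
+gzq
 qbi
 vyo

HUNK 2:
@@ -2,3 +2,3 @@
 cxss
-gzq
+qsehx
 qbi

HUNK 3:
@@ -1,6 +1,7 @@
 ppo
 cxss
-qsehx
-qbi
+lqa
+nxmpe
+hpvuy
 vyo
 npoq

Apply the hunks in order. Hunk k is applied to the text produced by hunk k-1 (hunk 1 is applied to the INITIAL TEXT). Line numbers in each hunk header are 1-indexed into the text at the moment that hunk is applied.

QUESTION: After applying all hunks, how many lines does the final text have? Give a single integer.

Hunk 1: at line 1 remove [wnl] add [gzq] -> 6 lines: ppo cxss gzq qbi vyo npoq
Hunk 2: at line 2 remove [gzq] add [qsehx] -> 6 lines: ppo cxss qsehx qbi vyo npoq
Hunk 3: at line 1 remove [qsehx,qbi] add [lqa,nxmpe,hpvuy] -> 7 lines: ppo cxss lqa nxmpe hpvuy vyo npoq
Final line count: 7

Answer: 7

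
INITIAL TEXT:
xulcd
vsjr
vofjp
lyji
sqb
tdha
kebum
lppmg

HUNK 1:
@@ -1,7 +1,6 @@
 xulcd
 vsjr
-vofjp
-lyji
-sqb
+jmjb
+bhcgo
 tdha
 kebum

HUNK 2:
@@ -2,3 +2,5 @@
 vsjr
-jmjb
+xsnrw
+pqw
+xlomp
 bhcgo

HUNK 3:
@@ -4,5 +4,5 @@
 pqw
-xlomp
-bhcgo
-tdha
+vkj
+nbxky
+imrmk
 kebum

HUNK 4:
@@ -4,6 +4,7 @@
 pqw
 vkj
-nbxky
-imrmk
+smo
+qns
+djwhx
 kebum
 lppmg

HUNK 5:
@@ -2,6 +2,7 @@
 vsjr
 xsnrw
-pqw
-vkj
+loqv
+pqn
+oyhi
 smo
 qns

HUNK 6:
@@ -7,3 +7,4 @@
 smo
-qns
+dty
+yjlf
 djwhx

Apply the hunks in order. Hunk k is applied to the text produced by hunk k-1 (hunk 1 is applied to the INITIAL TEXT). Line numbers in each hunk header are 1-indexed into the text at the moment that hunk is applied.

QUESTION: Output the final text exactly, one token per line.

Answer: xulcd
vsjr
xsnrw
loqv
pqn
oyhi
smo
dty
yjlf
djwhx
kebum
lppmg

Derivation:
Hunk 1: at line 1 remove [vofjp,lyji,sqb] add [jmjb,bhcgo] -> 7 lines: xulcd vsjr jmjb bhcgo tdha kebum lppmg
Hunk 2: at line 2 remove [jmjb] add [xsnrw,pqw,xlomp] -> 9 lines: xulcd vsjr xsnrw pqw xlomp bhcgo tdha kebum lppmg
Hunk 3: at line 4 remove [xlomp,bhcgo,tdha] add [vkj,nbxky,imrmk] -> 9 lines: xulcd vsjr xsnrw pqw vkj nbxky imrmk kebum lppmg
Hunk 4: at line 4 remove [nbxky,imrmk] add [smo,qns,djwhx] -> 10 lines: xulcd vsjr xsnrw pqw vkj smo qns djwhx kebum lppmg
Hunk 5: at line 2 remove [pqw,vkj] add [loqv,pqn,oyhi] -> 11 lines: xulcd vsjr xsnrw loqv pqn oyhi smo qns djwhx kebum lppmg
Hunk 6: at line 7 remove [qns] add [dty,yjlf] -> 12 lines: xulcd vsjr xsnrw loqv pqn oyhi smo dty yjlf djwhx kebum lppmg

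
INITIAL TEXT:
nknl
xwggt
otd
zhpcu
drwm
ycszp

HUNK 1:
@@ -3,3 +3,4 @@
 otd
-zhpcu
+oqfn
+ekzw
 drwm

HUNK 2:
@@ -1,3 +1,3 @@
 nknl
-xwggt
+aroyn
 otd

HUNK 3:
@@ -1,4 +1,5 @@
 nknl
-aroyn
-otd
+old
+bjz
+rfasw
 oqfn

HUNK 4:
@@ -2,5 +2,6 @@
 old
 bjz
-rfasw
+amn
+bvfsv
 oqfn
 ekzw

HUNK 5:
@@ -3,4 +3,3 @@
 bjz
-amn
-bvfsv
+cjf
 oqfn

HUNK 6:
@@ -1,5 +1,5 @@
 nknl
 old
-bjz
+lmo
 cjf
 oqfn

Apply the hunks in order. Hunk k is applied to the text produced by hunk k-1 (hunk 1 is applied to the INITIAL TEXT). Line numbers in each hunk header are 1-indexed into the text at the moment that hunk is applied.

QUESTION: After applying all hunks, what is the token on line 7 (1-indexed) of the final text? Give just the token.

Answer: drwm

Derivation:
Hunk 1: at line 3 remove [zhpcu] add [oqfn,ekzw] -> 7 lines: nknl xwggt otd oqfn ekzw drwm ycszp
Hunk 2: at line 1 remove [xwggt] add [aroyn] -> 7 lines: nknl aroyn otd oqfn ekzw drwm ycszp
Hunk 3: at line 1 remove [aroyn,otd] add [old,bjz,rfasw] -> 8 lines: nknl old bjz rfasw oqfn ekzw drwm ycszp
Hunk 4: at line 2 remove [rfasw] add [amn,bvfsv] -> 9 lines: nknl old bjz amn bvfsv oqfn ekzw drwm ycszp
Hunk 5: at line 3 remove [amn,bvfsv] add [cjf] -> 8 lines: nknl old bjz cjf oqfn ekzw drwm ycszp
Hunk 6: at line 1 remove [bjz] add [lmo] -> 8 lines: nknl old lmo cjf oqfn ekzw drwm ycszp
Final line 7: drwm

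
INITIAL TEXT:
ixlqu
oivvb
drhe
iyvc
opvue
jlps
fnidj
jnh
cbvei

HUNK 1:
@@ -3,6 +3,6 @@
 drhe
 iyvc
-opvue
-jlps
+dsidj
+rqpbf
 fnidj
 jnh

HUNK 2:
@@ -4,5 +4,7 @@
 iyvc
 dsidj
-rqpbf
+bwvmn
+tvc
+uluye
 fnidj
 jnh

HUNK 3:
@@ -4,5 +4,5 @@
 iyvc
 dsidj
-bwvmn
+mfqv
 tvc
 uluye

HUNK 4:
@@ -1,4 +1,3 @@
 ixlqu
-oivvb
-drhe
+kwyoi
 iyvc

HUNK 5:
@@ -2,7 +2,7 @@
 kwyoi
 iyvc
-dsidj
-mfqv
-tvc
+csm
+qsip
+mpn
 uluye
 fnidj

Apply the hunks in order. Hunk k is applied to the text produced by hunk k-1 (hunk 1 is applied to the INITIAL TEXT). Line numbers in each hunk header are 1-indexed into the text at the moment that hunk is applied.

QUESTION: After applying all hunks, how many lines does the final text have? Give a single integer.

Answer: 10

Derivation:
Hunk 1: at line 3 remove [opvue,jlps] add [dsidj,rqpbf] -> 9 lines: ixlqu oivvb drhe iyvc dsidj rqpbf fnidj jnh cbvei
Hunk 2: at line 4 remove [rqpbf] add [bwvmn,tvc,uluye] -> 11 lines: ixlqu oivvb drhe iyvc dsidj bwvmn tvc uluye fnidj jnh cbvei
Hunk 3: at line 4 remove [bwvmn] add [mfqv] -> 11 lines: ixlqu oivvb drhe iyvc dsidj mfqv tvc uluye fnidj jnh cbvei
Hunk 4: at line 1 remove [oivvb,drhe] add [kwyoi] -> 10 lines: ixlqu kwyoi iyvc dsidj mfqv tvc uluye fnidj jnh cbvei
Hunk 5: at line 2 remove [dsidj,mfqv,tvc] add [csm,qsip,mpn] -> 10 lines: ixlqu kwyoi iyvc csm qsip mpn uluye fnidj jnh cbvei
Final line count: 10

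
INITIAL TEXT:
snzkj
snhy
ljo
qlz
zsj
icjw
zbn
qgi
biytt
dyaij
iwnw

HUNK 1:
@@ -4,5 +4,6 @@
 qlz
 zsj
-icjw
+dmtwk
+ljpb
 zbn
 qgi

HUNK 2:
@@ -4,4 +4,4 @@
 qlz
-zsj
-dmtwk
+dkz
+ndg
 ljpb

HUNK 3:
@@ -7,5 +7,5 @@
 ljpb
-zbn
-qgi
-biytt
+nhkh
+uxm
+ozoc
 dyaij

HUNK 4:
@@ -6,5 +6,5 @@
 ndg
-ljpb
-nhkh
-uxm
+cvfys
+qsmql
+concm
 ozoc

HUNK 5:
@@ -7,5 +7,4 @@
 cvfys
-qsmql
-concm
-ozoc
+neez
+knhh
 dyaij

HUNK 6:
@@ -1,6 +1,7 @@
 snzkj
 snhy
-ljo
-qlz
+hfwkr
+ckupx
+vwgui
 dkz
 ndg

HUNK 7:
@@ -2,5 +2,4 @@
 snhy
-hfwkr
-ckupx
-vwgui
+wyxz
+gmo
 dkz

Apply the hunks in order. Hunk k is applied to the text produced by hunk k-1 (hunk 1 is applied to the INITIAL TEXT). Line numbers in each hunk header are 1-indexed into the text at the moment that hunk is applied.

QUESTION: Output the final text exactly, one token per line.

Hunk 1: at line 4 remove [icjw] add [dmtwk,ljpb] -> 12 lines: snzkj snhy ljo qlz zsj dmtwk ljpb zbn qgi biytt dyaij iwnw
Hunk 2: at line 4 remove [zsj,dmtwk] add [dkz,ndg] -> 12 lines: snzkj snhy ljo qlz dkz ndg ljpb zbn qgi biytt dyaij iwnw
Hunk 3: at line 7 remove [zbn,qgi,biytt] add [nhkh,uxm,ozoc] -> 12 lines: snzkj snhy ljo qlz dkz ndg ljpb nhkh uxm ozoc dyaij iwnw
Hunk 4: at line 6 remove [ljpb,nhkh,uxm] add [cvfys,qsmql,concm] -> 12 lines: snzkj snhy ljo qlz dkz ndg cvfys qsmql concm ozoc dyaij iwnw
Hunk 5: at line 7 remove [qsmql,concm,ozoc] add [neez,knhh] -> 11 lines: snzkj snhy ljo qlz dkz ndg cvfys neez knhh dyaij iwnw
Hunk 6: at line 1 remove [ljo,qlz] add [hfwkr,ckupx,vwgui] -> 12 lines: snzkj snhy hfwkr ckupx vwgui dkz ndg cvfys neez knhh dyaij iwnw
Hunk 7: at line 2 remove [hfwkr,ckupx,vwgui] add [wyxz,gmo] -> 11 lines: snzkj snhy wyxz gmo dkz ndg cvfys neez knhh dyaij iwnw

Answer: snzkj
snhy
wyxz
gmo
dkz
ndg
cvfys
neez
knhh
dyaij
iwnw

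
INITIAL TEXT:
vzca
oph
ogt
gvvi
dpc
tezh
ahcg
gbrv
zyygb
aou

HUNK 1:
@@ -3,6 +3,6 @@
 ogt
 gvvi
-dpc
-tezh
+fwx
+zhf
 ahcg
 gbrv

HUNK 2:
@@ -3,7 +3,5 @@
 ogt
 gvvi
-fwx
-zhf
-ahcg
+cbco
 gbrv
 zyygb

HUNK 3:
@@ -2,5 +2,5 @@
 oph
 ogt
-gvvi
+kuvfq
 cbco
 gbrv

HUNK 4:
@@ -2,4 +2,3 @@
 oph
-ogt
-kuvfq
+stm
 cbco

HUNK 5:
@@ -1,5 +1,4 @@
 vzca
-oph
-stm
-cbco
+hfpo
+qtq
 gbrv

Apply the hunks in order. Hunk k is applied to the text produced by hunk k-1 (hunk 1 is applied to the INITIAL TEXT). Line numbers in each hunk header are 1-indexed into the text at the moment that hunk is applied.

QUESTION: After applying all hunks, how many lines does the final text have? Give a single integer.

Hunk 1: at line 3 remove [dpc,tezh] add [fwx,zhf] -> 10 lines: vzca oph ogt gvvi fwx zhf ahcg gbrv zyygb aou
Hunk 2: at line 3 remove [fwx,zhf,ahcg] add [cbco] -> 8 lines: vzca oph ogt gvvi cbco gbrv zyygb aou
Hunk 3: at line 2 remove [gvvi] add [kuvfq] -> 8 lines: vzca oph ogt kuvfq cbco gbrv zyygb aou
Hunk 4: at line 2 remove [ogt,kuvfq] add [stm] -> 7 lines: vzca oph stm cbco gbrv zyygb aou
Hunk 5: at line 1 remove [oph,stm,cbco] add [hfpo,qtq] -> 6 lines: vzca hfpo qtq gbrv zyygb aou
Final line count: 6

Answer: 6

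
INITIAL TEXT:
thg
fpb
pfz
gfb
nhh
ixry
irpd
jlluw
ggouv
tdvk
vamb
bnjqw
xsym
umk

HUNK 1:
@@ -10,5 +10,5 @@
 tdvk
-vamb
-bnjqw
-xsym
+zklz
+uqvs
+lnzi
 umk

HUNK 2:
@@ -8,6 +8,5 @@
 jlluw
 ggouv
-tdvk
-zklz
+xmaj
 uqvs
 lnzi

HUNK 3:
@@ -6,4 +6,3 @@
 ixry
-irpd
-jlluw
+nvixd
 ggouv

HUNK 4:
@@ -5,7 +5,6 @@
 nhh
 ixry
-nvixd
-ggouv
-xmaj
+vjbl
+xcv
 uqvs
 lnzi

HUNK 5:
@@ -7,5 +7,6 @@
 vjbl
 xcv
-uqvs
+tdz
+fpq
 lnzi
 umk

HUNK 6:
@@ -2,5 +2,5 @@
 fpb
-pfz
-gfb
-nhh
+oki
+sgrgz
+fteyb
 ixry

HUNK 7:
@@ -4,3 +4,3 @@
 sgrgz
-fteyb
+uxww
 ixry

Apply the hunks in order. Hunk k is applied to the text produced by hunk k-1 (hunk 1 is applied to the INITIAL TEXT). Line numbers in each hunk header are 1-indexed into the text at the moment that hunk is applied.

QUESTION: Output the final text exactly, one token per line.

Hunk 1: at line 10 remove [vamb,bnjqw,xsym] add [zklz,uqvs,lnzi] -> 14 lines: thg fpb pfz gfb nhh ixry irpd jlluw ggouv tdvk zklz uqvs lnzi umk
Hunk 2: at line 8 remove [tdvk,zklz] add [xmaj] -> 13 lines: thg fpb pfz gfb nhh ixry irpd jlluw ggouv xmaj uqvs lnzi umk
Hunk 3: at line 6 remove [irpd,jlluw] add [nvixd] -> 12 lines: thg fpb pfz gfb nhh ixry nvixd ggouv xmaj uqvs lnzi umk
Hunk 4: at line 5 remove [nvixd,ggouv,xmaj] add [vjbl,xcv] -> 11 lines: thg fpb pfz gfb nhh ixry vjbl xcv uqvs lnzi umk
Hunk 5: at line 7 remove [uqvs] add [tdz,fpq] -> 12 lines: thg fpb pfz gfb nhh ixry vjbl xcv tdz fpq lnzi umk
Hunk 6: at line 2 remove [pfz,gfb,nhh] add [oki,sgrgz,fteyb] -> 12 lines: thg fpb oki sgrgz fteyb ixry vjbl xcv tdz fpq lnzi umk
Hunk 7: at line 4 remove [fteyb] add [uxww] -> 12 lines: thg fpb oki sgrgz uxww ixry vjbl xcv tdz fpq lnzi umk

Answer: thg
fpb
oki
sgrgz
uxww
ixry
vjbl
xcv
tdz
fpq
lnzi
umk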